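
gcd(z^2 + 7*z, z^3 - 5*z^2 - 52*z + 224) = z + 7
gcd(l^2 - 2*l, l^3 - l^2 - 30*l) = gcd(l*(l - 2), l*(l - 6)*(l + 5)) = l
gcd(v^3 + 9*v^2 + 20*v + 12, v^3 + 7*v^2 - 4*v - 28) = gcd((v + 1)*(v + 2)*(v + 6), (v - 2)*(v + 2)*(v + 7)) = v + 2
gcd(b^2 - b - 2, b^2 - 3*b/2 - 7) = 1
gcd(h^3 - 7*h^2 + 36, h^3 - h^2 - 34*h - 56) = h + 2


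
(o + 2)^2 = o^2 + 4*o + 4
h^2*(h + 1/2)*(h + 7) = h^4 + 15*h^3/2 + 7*h^2/2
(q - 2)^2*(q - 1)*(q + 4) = q^4 - q^3 - 12*q^2 + 28*q - 16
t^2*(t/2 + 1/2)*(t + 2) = t^4/2 + 3*t^3/2 + t^2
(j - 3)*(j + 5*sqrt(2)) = j^2 - 3*j + 5*sqrt(2)*j - 15*sqrt(2)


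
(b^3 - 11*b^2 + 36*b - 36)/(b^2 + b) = (b^3 - 11*b^2 + 36*b - 36)/(b*(b + 1))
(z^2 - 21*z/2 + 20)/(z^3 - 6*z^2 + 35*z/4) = 2*(z - 8)/(z*(2*z - 7))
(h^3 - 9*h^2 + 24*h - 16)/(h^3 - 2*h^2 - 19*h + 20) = (h^2 - 8*h + 16)/(h^2 - h - 20)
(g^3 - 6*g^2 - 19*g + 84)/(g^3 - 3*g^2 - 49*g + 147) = (g + 4)/(g + 7)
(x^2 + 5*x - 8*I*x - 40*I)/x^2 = (x^2 + x*(5 - 8*I) - 40*I)/x^2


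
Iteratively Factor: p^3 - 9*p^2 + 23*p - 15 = (p - 1)*(p^2 - 8*p + 15) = (p - 3)*(p - 1)*(p - 5)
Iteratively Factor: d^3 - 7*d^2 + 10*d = (d - 2)*(d^2 - 5*d) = (d - 5)*(d - 2)*(d)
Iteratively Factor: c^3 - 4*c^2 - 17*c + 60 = (c - 5)*(c^2 + c - 12) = (c - 5)*(c - 3)*(c + 4)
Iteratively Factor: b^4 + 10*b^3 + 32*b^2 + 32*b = (b)*(b^3 + 10*b^2 + 32*b + 32) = b*(b + 2)*(b^2 + 8*b + 16) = b*(b + 2)*(b + 4)*(b + 4)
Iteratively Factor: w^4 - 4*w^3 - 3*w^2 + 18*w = (w + 2)*(w^3 - 6*w^2 + 9*w) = w*(w + 2)*(w^2 - 6*w + 9) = w*(w - 3)*(w + 2)*(w - 3)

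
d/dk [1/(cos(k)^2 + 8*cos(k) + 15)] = 2*(cos(k) + 4)*sin(k)/(cos(k)^2 + 8*cos(k) + 15)^2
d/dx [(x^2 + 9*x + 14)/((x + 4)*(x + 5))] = 6*(2*x + 9)/(x^4 + 18*x^3 + 121*x^2 + 360*x + 400)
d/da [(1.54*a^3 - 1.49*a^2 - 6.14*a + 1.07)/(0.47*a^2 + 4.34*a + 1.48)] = (0.7238*a^4 + 13.3672*a^3 + 3.2568*a^2 - 5.4162*a - 13.731)/(0.2209*a^4 + 4.0796*a^3 + 20.2268*a^2 + 12.8464*a + 2.1904)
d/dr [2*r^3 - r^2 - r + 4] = 6*r^2 - 2*r - 1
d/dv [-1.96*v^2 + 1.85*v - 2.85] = 1.85 - 3.92*v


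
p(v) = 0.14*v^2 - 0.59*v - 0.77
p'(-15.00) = -4.79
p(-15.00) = 39.58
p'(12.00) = 2.77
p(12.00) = 12.31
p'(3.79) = 0.47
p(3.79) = -1.00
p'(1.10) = -0.28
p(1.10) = -1.25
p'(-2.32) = -1.24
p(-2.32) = 1.35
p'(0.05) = -0.58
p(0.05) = -0.80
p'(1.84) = -0.07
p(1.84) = -1.38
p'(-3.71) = -1.63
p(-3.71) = 3.35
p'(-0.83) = -0.82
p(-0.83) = -0.18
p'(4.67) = 0.72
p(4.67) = -0.47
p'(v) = 0.28*v - 0.59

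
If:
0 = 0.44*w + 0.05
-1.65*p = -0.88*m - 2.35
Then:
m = 1.875*p - 2.67045454545455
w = -0.11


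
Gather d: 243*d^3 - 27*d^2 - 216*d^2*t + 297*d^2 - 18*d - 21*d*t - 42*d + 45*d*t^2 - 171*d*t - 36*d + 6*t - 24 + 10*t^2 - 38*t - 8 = 243*d^3 + d^2*(270 - 216*t) + d*(45*t^2 - 192*t - 96) + 10*t^2 - 32*t - 32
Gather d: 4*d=4*d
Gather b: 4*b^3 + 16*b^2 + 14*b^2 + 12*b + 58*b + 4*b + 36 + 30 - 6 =4*b^3 + 30*b^2 + 74*b + 60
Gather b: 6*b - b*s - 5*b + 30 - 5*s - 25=b*(1 - s) - 5*s + 5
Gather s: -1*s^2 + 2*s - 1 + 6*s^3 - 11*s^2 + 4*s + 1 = 6*s^3 - 12*s^2 + 6*s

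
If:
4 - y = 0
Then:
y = 4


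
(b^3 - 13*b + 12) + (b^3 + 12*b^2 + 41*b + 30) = 2*b^3 + 12*b^2 + 28*b + 42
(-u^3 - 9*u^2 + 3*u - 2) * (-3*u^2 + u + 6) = 3*u^5 + 26*u^4 - 24*u^3 - 45*u^2 + 16*u - 12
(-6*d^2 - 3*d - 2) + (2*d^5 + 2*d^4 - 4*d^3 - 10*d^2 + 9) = 2*d^5 + 2*d^4 - 4*d^3 - 16*d^2 - 3*d + 7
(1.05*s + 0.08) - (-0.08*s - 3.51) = 1.13*s + 3.59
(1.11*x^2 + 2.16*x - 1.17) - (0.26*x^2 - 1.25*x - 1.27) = 0.85*x^2 + 3.41*x + 0.1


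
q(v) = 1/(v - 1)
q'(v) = -1/(v - 1)^2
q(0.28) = -1.39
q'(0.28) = -1.93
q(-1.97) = -0.34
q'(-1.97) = -0.11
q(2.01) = 0.99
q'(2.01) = -0.98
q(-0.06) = -0.94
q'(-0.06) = -0.89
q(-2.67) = -0.27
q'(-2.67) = -0.07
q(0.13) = -1.15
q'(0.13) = -1.32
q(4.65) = 0.27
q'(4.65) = -0.08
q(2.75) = 0.57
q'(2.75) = -0.33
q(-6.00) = -0.14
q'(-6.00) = -0.02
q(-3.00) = -0.25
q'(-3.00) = -0.06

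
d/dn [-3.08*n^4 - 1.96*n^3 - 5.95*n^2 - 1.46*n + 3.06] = -12.32*n^3 - 5.88*n^2 - 11.9*n - 1.46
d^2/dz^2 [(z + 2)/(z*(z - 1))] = 2*(z^3 + 6*z^2 - 6*z + 2)/(z^3*(z^3 - 3*z^2 + 3*z - 1))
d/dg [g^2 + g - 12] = 2*g + 1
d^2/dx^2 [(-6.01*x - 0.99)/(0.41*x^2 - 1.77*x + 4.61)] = (-(0.82*x - 1.77)*(1.64*x - 3.54)*(6.01*x + 0.99) + (14.7846*x - 20.4636)*(0.41*x^2 - 1.77*x + 4.61))/(0.41*x^2 - 1.77*x + 4.61)^3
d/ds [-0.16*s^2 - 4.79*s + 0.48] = -0.32*s - 4.79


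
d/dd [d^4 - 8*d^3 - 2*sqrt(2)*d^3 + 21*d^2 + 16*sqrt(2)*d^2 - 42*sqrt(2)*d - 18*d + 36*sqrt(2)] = 4*d^3 - 24*d^2 - 6*sqrt(2)*d^2 + 42*d + 32*sqrt(2)*d - 42*sqrt(2) - 18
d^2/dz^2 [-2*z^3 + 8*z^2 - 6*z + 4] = 16 - 12*z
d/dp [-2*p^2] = -4*p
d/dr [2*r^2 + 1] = 4*r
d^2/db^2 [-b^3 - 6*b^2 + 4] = -6*b - 12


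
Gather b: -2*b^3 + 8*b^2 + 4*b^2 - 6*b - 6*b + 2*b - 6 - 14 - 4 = -2*b^3 + 12*b^2 - 10*b - 24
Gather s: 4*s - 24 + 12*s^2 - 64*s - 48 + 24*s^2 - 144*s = 36*s^2 - 204*s - 72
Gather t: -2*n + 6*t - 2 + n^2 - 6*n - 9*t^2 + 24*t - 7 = n^2 - 8*n - 9*t^2 + 30*t - 9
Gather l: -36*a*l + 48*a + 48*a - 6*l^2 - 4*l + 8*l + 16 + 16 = 96*a - 6*l^2 + l*(4 - 36*a) + 32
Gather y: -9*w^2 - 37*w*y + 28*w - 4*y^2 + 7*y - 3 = -9*w^2 + 28*w - 4*y^2 + y*(7 - 37*w) - 3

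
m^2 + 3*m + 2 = (m + 1)*(m + 2)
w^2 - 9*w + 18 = (w - 6)*(w - 3)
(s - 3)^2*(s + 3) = s^3 - 3*s^2 - 9*s + 27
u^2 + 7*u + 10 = (u + 2)*(u + 5)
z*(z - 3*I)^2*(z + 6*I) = z^4 + 27*z^2 - 54*I*z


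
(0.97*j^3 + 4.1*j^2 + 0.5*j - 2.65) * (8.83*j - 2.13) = 8.5651*j^4 + 34.1369*j^3 - 4.318*j^2 - 24.4645*j + 5.6445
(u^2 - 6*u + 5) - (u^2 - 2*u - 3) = 8 - 4*u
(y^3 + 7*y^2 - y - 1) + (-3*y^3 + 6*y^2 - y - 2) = -2*y^3 + 13*y^2 - 2*y - 3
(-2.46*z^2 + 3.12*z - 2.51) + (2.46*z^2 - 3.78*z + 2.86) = 0.35 - 0.66*z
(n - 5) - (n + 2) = -7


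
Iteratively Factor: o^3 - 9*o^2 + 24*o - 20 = (o - 5)*(o^2 - 4*o + 4) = (o - 5)*(o - 2)*(o - 2)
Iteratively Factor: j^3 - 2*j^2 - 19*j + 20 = (j - 1)*(j^2 - j - 20) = (j - 1)*(j + 4)*(j - 5)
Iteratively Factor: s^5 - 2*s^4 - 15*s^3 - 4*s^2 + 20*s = (s - 5)*(s^4 + 3*s^3 - 4*s) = (s - 5)*(s + 2)*(s^3 + s^2 - 2*s) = (s - 5)*(s - 1)*(s + 2)*(s^2 + 2*s) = (s - 5)*(s - 1)*(s + 2)^2*(s)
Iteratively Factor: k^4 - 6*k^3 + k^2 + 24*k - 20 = (k - 2)*(k^3 - 4*k^2 - 7*k + 10) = (k - 2)*(k - 1)*(k^2 - 3*k - 10) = (k - 5)*(k - 2)*(k - 1)*(k + 2)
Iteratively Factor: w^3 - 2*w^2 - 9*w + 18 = (w + 3)*(w^2 - 5*w + 6) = (w - 3)*(w + 3)*(w - 2)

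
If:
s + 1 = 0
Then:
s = -1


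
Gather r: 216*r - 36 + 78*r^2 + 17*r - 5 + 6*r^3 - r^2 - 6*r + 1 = 6*r^3 + 77*r^2 + 227*r - 40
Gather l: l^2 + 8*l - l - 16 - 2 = l^2 + 7*l - 18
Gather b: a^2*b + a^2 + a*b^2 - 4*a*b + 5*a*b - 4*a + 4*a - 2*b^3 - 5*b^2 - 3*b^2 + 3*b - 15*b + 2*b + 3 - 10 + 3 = a^2 - 2*b^3 + b^2*(a - 8) + b*(a^2 + a - 10) - 4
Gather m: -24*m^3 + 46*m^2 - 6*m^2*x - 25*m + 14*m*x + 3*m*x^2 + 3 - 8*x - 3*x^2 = -24*m^3 + m^2*(46 - 6*x) + m*(3*x^2 + 14*x - 25) - 3*x^2 - 8*x + 3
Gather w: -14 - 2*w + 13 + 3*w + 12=w + 11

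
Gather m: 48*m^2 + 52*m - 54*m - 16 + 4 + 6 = 48*m^2 - 2*m - 6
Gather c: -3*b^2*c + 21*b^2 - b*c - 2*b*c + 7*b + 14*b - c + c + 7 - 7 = 21*b^2 + 21*b + c*(-3*b^2 - 3*b)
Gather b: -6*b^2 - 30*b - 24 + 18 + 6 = -6*b^2 - 30*b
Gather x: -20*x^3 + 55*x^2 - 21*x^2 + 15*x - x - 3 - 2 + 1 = -20*x^3 + 34*x^2 + 14*x - 4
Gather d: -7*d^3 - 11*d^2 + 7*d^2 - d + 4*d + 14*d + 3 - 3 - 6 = -7*d^3 - 4*d^2 + 17*d - 6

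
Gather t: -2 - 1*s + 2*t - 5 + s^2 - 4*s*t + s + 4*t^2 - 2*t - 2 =s^2 - 4*s*t + 4*t^2 - 9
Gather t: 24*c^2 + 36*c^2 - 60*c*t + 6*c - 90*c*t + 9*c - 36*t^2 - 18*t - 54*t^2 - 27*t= 60*c^2 + 15*c - 90*t^2 + t*(-150*c - 45)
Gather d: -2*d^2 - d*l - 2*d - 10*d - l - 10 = -2*d^2 + d*(-l - 12) - l - 10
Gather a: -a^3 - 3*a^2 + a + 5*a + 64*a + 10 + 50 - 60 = -a^3 - 3*a^2 + 70*a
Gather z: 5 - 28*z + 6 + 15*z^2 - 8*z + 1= 15*z^2 - 36*z + 12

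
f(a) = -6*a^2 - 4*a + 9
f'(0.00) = -4.00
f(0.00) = 9.00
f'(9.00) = -112.00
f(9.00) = -513.00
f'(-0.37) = 0.44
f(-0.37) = 9.66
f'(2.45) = -33.40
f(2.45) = -36.82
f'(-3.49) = 37.88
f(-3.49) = -50.12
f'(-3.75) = 41.00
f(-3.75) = -60.38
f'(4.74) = -60.88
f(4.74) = -144.77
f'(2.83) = -37.96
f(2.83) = -50.37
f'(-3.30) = 35.60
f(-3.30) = -43.14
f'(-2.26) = 23.12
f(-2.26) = -12.61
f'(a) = -12*a - 4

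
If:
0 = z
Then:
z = 0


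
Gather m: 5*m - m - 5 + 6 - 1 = 4*m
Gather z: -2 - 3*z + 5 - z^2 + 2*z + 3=-z^2 - z + 6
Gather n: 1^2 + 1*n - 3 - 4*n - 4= -3*n - 6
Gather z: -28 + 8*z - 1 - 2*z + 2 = 6*z - 27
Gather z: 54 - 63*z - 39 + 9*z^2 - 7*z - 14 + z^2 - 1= 10*z^2 - 70*z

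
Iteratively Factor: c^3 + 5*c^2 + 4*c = (c + 4)*(c^2 + c) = (c + 1)*(c + 4)*(c)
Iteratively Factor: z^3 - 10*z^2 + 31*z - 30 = (z - 3)*(z^2 - 7*z + 10) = (z - 5)*(z - 3)*(z - 2)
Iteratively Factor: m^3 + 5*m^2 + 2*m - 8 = (m - 1)*(m^2 + 6*m + 8) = (m - 1)*(m + 4)*(m + 2)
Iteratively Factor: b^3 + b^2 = (b)*(b^2 + b) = b^2*(b + 1)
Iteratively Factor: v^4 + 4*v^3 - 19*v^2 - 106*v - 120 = (v + 3)*(v^3 + v^2 - 22*v - 40) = (v - 5)*(v + 3)*(v^2 + 6*v + 8) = (v - 5)*(v + 3)*(v + 4)*(v + 2)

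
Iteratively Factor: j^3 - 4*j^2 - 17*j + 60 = (j - 3)*(j^2 - j - 20) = (j - 3)*(j + 4)*(j - 5)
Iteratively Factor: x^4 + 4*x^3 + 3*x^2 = (x)*(x^3 + 4*x^2 + 3*x) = x*(x + 1)*(x^2 + 3*x) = x^2*(x + 1)*(x + 3)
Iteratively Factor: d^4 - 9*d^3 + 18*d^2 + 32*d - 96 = (d + 2)*(d^3 - 11*d^2 + 40*d - 48) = (d - 4)*(d + 2)*(d^2 - 7*d + 12) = (d - 4)^2*(d + 2)*(d - 3)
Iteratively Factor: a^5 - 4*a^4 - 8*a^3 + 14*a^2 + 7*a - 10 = (a + 1)*(a^4 - 5*a^3 - 3*a^2 + 17*a - 10) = (a - 1)*(a + 1)*(a^3 - 4*a^2 - 7*a + 10) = (a - 1)^2*(a + 1)*(a^2 - 3*a - 10) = (a - 5)*(a - 1)^2*(a + 1)*(a + 2)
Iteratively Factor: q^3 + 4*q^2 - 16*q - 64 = (q + 4)*(q^2 - 16) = (q + 4)^2*(q - 4)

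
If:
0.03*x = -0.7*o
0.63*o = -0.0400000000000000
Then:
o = -0.06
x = 1.48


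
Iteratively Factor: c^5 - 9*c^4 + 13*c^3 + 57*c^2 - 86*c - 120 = (c + 1)*(c^4 - 10*c^3 + 23*c^2 + 34*c - 120) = (c + 1)*(c + 2)*(c^3 - 12*c^2 + 47*c - 60) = (c - 3)*(c + 1)*(c + 2)*(c^2 - 9*c + 20) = (c - 4)*(c - 3)*(c + 1)*(c + 2)*(c - 5)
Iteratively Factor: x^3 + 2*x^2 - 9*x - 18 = (x + 3)*(x^2 - x - 6) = (x + 2)*(x + 3)*(x - 3)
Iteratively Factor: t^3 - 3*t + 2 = (t - 1)*(t^2 + t - 2) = (t - 1)^2*(t + 2)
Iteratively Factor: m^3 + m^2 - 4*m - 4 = (m + 1)*(m^2 - 4) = (m + 1)*(m + 2)*(m - 2)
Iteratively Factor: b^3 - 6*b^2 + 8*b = (b - 2)*(b^2 - 4*b) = b*(b - 2)*(b - 4)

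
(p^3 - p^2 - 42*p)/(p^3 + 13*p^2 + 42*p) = (p - 7)/(p + 7)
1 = 1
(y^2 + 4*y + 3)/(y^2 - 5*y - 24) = (y + 1)/(y - 8)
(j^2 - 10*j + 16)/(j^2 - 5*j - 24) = (j - 2)/(j + 3)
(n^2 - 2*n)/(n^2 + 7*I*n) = (n - 2)/(n + 7*I)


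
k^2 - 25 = (k - 5)*(k + 5)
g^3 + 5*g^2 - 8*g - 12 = (g - 2)*(g + 1)*(g + 6)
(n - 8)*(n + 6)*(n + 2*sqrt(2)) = n^3 - 2*n^2 + 2*sqrt(2)*n^2 - 48*n - 4*sqrt(2)*n - 96*sqrt(2)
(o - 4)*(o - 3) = o^2 - 7*o + 12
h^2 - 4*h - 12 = (h - 6)*(h + 2)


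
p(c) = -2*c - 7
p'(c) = -2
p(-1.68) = -3.64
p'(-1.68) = -2.00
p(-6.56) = 6.12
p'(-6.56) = -2.00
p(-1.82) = -3.36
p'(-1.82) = -2.00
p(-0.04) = -6.92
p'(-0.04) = -2.00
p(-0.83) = -5.34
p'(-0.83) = -2.00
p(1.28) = -9.56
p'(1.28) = -2.00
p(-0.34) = -6.32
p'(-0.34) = -2.00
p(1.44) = -9.88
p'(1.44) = -2.00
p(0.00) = -7.00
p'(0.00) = -2.00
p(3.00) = -13.00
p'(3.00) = -2.00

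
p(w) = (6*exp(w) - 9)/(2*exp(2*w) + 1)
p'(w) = -4*(6*exp(w) - 9)*exp(2*w)/(2*exp(2*w) + 1)^2 + 6*exp(w)/(2*exp(2*w) + 1)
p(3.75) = 0.07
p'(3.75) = -0.07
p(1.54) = 0.43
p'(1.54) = -0.21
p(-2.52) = -8.41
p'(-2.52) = 0.69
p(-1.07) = -5.62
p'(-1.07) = 3.81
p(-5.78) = -8.98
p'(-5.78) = 0.02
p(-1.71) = -7.43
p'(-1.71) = 1.93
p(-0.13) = -1.47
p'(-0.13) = 3.85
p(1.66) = 0.40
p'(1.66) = -0.23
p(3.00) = 0.14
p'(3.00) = -0.13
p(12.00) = 0.00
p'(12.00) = 0.00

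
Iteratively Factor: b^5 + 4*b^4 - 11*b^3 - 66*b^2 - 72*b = (b)*(b^4 + 4*b^3 - 11*b^2 - 66*b - 72) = b*(b + 2)*(b^3 + 2*b^2 - 15*b - 36) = b*(b - 4)*(b + 2)*(b^2 + 6*b + 9) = b*(b - 4)*(b + 2)*(b + 3)*(b + 3)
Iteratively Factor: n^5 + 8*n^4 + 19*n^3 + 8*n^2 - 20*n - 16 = (n - 1)*(n^4 + 9*n^3 + 28*n^2 + 36*n + 16) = (n - 1)*(n + 4)*(n^3 + 5*n^2 + 8*n + 4) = (n - 1)*(n + 1)*(n + 4)*(n^2 + 4*n + 4) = (n - 1)*(n + 1)*(n + 2)*(n + 4)*(n + 2)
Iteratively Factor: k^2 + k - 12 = (k - 3)*(k + 4)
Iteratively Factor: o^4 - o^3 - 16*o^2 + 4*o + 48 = (o - 4)*(o^3 + 3*o^2 - 4*o - 12) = (o - 4)*(o + 2)*(o^2 + o - 6) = (o - 4)*(o + 2)*(o + 3)*(o - 2)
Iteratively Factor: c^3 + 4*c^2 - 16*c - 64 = (c - 4)*(c^2 + 8*c + 16) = (c - 4)*(c + 4)*(c + 4)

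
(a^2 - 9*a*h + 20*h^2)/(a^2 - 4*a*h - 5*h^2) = (a - 4*h)/(a + h)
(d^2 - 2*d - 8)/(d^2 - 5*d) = (d^2 - 2*d - 8)/(d*(d - 5))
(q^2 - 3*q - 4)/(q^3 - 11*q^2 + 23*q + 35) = (q - 4)/(q^2 - 12*q + 35)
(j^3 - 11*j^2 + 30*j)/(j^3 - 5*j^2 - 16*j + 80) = j*(j - 6)/(j^2 - 16)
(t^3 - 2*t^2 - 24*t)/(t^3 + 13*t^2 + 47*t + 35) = t*(t^2 - 2*t - 24)/(t^3 + 13*t^2 + 47*t + 35)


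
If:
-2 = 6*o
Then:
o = -1/3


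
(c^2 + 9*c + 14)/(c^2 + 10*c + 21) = (c + 2)/(c + 3)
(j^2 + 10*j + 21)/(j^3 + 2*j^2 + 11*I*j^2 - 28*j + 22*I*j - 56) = (j^2 + 10*j + 21)/(j^3 + j^2*(2 + 11*I) + j*(-28 + 22*I) - 56)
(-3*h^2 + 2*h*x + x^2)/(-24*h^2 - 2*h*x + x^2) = (3*h^2 - 2*h*x - x^2)/(24*h^2 + 2*h*x - x^2)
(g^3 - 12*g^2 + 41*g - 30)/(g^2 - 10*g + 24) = (g^2 - 6*g + 5)/(g - 4)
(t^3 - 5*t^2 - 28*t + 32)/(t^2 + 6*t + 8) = (t^2 - 9*t + 8)/(t + 2)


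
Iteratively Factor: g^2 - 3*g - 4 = (g + 1)*(g - 4)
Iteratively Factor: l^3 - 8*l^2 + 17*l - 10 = (l - 2)*(l^2 - 6*l + 5) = (l - 2)*(l - 1)*(l - 5)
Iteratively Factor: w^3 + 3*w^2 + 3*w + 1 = (w + 1)*(w^2 + 2*w + 1) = (w + 1)^2*(w + 1)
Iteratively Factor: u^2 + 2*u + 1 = (u + 1)*(u + 1)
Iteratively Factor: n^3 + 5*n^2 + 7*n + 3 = (n + 1)*(n^2 + 4*n + 3) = (n + 1)*(n + 3)*(n + 1)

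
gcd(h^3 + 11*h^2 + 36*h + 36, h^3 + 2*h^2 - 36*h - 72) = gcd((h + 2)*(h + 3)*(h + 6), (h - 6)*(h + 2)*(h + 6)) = h^2 + 8*h + 12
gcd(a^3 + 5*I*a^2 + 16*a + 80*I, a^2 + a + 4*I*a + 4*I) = a + 4*I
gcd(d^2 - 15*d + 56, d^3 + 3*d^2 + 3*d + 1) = 1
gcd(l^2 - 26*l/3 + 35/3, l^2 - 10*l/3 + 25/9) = l - 5/3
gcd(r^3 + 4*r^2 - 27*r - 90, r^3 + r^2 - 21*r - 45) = r^2 - 2*r - 15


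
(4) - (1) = 3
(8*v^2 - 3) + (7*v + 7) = 8*v^2 + 7*v + 4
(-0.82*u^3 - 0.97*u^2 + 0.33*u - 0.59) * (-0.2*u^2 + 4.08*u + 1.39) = 0.164*u^5 - 3.1516*u^4 - 5.1634*u^3 + 0.1161*u^2 - 1.9485*u - 0.8201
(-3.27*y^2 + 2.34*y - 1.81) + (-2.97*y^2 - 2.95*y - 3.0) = -6.24*y^2 - 0.61*y - 4.81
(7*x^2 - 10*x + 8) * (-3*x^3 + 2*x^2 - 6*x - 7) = -21*x^5 + 44*x^4 - 86*x^3 + 27*x^2 + 22*x - 56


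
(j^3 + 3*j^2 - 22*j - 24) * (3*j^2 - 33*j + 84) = 3*j^5 - 24*j^4 - 81*j^3 + 906*j^2 - 1056*j - 2016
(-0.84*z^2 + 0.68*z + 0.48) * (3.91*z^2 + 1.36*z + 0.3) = -3.2844*z^4 + 1.5164*z^3 + 2.5496*z^2 + 0.8568*z + 0.144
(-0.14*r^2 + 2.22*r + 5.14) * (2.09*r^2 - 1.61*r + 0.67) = -0.2926*r^4 + 4.8652*r^3 + 7.0746*r^2 - 6.788*r + 3.4438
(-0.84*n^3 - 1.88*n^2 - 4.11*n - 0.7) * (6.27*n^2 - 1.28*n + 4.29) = -5.2668*n^5 - 10.7124*n^4 - 26.9669*n^3 - 7.1934*n^2 - 16.7359*n - 3.003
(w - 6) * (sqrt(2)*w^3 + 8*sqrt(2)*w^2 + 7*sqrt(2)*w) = sqrt(2)*w^4 + 2*sqrt(2)*w^3 - 41*sqrt(2)*w^2 - 42*sqrt(2)*w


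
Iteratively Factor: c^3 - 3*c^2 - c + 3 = (c + 1)*(c^2 - 4*c + 3) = (c - 1)*(c + 1)*(c - 3)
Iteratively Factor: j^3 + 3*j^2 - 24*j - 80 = (j + 4)*(j^2 - j - 20) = (j - 5)*(j + 4)*(j + 4)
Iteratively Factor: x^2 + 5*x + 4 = (x + 1)*(x + 4)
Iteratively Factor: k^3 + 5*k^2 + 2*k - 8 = (k + 4)*(k^2 + k - 2) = (k + 2)*(k + 4)*(k - 1)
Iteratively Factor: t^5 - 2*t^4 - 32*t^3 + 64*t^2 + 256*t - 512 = (t - 4)*(t^4 + 2*t^3 - 24*t^2 - 32*t + 128) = (t - 4)*(t - 2)*(t^3 + 4*t^2 - 16*t - 64) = (t - 4)*(t - 2)*(t + 4)*(t^2 - 16) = (t - 4)*(t - 2)*(t + 4)^2*(t - 4)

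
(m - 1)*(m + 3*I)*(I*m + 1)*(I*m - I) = -m^4 + 2*m^3 - 2*I*m^3 - 4*m^2 + 4*I*m^2 + 6*m - 2*I*m - 3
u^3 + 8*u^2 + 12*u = u*(u + 2)*(u + 6)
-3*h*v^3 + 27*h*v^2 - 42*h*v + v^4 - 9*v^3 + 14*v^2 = v*(-3*h + v)*(v - 7)*(v - 2)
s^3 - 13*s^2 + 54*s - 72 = (s - 6)*(s - 4)*(s - 3)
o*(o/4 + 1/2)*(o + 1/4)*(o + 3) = o^4/4 + 21*o^3/16 + 29*o^2/16 + 3*o/8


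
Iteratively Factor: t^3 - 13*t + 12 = (t - 1)*(t^2 + t - 12) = (t - 1)*(t + 4)*(t - 3)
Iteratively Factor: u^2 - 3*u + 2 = (u - 1)*(u - 2)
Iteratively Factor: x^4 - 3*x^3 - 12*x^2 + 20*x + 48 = (x + 2)*(x^3 - 5*x^2 - 2*x + 24) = (x - 3)*(x + 2)*(x^2 - 2*x - 8) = (x - 4)*(x - 3)*(x + 2)*(x + 2)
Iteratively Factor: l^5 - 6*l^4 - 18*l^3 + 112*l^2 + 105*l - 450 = (l + 3)*(l^4 - 9*l^3 + 9*l^2 + 85*l - 150) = (l + 3)^2*(l^3 - 12*l^2 + 45*l - 50) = (l - 5)*(l + 3)^2*(l^2 - 7*l + 10) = (l - 5)^2*(l + 3)^2*(l - 2)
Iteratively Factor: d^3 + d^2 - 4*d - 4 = (d + 2)*(d^2 - d - 2) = (d - 2)*(d + 2)*(d + 1)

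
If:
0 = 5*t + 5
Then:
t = -1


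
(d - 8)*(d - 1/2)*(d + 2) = d^3 - 13*d^2/2 - 13*d + 8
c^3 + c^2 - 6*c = c*(c - 2)*(c + 3)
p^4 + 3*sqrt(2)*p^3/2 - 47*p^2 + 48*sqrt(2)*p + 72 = (p - 3*sqrt(2))*(p - 2*sqrt(2))*(p + sqrt(2)/2)*(p + 6*sqrt(2))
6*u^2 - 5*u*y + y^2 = (-3*u + y)*(-2*u + y)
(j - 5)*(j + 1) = j^2 - 4*j - 5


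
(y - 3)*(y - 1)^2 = y^3 - 5*y^2 + 7*y - 3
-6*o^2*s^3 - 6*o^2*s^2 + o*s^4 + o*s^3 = s^2*(-6*o + s)*(o*s + o)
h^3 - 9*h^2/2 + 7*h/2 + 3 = (h - 3)*(h - 2)*(h + 1/2)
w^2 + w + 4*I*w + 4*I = (w + 1)*(w + 4*I)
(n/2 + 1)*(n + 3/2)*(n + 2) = n^3/2 + 11*n^2/4 + 5*n + 3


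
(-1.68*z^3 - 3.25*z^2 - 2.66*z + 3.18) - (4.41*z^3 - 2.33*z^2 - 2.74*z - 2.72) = -6.09*z^3 - 0.92*z^2 + 0.0800000000000001*z + 5.9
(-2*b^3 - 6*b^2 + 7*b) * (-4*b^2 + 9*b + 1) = 8*b^5 + 6*b^4 - 84*b^3 + 57*b^2 + 7*b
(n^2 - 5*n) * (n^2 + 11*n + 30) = n^4 + 6*n^3 - 25*n^2 - 150*n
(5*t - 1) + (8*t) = 13*t - 1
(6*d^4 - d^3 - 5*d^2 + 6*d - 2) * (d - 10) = 6*d^5 - 61*d^4 + 5*d^3 + 56*d^2 - 62*d + 20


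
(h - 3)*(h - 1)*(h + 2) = h^3 - 2*h^2 - 5*h + 6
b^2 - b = b*(b - 1)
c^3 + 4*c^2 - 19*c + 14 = (c - 2)*(c - 1)*(c + 7)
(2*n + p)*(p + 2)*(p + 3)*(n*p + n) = 2*n^2*p^3 + 12*n^2*p^2 + 22*n^2*p + 12*n^2 + n*p^4 + 6*n*p^3 + 11*n*p^2 + 6*n*p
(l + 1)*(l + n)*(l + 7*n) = l^3 + 8*l^2*n + l^2 + 7*l*n^2 + 8*l*n + 7*n^2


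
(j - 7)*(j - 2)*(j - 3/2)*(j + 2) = j^4 - 17*j^3/2 + 13*j^2/2 + 34*j - 42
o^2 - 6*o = o*(o - 6)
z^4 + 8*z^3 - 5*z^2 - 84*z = z*(z - 3)*(z + 4)*(z + 7)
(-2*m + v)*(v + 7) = -2*m*v - 14*m + v^2 + 7*v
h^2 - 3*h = h*(h - 3)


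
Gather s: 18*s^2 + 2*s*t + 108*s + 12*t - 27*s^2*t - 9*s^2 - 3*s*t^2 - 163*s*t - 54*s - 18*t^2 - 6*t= s^2*(9 - 27*t) + s*(-3*t^2 - 161*t + 54) - 18*t^2 + 6*t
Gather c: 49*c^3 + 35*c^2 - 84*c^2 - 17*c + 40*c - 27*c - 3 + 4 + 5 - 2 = 49*c^3 - 49*c^2 - 4*c + 4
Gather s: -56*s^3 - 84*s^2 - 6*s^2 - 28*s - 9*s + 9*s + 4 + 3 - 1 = -56*s^3 - 90*s^2 - 28*s + 6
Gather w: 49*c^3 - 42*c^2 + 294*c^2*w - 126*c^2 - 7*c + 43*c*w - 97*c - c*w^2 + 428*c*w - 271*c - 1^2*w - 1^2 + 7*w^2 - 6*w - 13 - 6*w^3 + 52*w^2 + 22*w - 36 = 49*c^3 - 168*c^2 - 375*c - 6*w^3 + w^2*(59 - c) + w*(294*c^2 + 471*c + 15) - 50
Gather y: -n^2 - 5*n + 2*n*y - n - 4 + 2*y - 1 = -n^2 - 6*n + y*(2*n + 2) - 5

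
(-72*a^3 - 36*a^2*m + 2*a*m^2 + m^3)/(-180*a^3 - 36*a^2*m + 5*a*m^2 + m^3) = (2*a + m)/(5*a + m)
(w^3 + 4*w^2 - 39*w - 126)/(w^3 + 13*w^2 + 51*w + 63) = (w - 6)/(w + 3)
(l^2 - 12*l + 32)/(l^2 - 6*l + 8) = (l - 8)/(l - 2)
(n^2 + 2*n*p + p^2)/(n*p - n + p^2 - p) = (n + p)/(p - 1)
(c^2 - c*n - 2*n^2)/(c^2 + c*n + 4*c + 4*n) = (c - 2*n)/(c + 4)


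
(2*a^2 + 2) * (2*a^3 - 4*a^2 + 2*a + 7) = 4*a^5 - 8*a^4 + 8*a^3 + 6*a^2 + 4*a + 14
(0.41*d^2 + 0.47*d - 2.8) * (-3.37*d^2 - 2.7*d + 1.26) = -1.3817*d^4 - 2.6909*d^3 + 8.6836*d^2 + 8.1522*d - 3.528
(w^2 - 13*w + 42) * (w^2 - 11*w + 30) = w^4 - 24*w^3 + 215*w^2 - 852*w + 1260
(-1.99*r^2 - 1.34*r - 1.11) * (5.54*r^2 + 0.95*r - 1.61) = -11.0246*r^4 - 9.3141*r^3 - 4.2185*r^2 + 1.1029*r + 1.7871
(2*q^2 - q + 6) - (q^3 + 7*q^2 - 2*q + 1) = -q^3 - 5*q^2 + q + 5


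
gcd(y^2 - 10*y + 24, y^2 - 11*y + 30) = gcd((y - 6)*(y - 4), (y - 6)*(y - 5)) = y - 6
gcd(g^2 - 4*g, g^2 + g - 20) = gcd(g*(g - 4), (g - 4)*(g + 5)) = g - 4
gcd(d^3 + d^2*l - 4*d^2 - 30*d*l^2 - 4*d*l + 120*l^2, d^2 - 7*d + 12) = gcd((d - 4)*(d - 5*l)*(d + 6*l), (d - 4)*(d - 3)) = d - 4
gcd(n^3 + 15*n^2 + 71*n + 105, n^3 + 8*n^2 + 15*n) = n^2 + 8*n + 15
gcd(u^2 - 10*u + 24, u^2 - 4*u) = u - 4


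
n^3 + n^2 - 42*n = n*(n - 6)*(n + 7)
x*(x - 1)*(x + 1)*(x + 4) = x^4 + 4*x^3 - x^2 - 4*x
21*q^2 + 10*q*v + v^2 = (3*q + v)*(7*q + v)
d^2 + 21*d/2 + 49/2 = (d + 7/2)*(d + 7)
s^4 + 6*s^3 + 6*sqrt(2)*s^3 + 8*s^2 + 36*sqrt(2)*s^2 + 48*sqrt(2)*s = s*(s + 2)*(s + 4)*(s + 6*sqrt(2))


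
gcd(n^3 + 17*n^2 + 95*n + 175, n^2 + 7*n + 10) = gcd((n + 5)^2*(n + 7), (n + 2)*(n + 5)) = n + 5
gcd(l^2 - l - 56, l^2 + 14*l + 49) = l + 7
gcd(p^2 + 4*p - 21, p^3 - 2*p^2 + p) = 1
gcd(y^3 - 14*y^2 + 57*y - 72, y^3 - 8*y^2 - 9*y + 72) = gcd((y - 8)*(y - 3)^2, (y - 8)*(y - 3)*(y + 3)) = y^2 - 11*y + 24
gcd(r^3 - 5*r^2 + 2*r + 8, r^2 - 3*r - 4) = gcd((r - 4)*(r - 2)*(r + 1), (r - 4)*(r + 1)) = r^2 - 3*r - 4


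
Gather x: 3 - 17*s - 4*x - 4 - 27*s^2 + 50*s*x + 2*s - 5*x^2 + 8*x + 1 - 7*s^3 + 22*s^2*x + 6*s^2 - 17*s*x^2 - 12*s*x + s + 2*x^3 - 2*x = -7*s^3 - 21*s^2 - 14*s + 2*x^3 + x^2*(-17*s - 5) + x*(22*s^2 + 38*s + 2)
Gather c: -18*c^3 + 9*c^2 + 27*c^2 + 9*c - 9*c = -18*c^3 + 36*c^2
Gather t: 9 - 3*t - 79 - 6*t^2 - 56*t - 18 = -6*t^2 - 59*t - 88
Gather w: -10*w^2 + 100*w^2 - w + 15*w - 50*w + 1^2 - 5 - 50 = 90*w^2 - 36*w - 54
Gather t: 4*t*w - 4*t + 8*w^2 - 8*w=t*(4*w - 4) + 8*w^2 - 8*w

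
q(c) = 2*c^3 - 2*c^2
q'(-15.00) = 1410.00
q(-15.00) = -7200.00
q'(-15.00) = 1410.00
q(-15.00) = -7200.00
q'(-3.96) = 109.93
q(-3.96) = -155.56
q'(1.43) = 6.55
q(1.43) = 1.76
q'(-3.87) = 105.34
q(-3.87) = -145.88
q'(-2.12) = 35.45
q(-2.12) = -28.05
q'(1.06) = 2.50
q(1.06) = 0.13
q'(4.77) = 117.44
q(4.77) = 171.56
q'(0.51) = -0.48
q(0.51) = -0.25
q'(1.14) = 3.24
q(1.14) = 0.36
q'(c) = 6*c^2 - 4*c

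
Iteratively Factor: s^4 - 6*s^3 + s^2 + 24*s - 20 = (s - 5)*(s^3 - s^2 - 4*s + 4) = (s - 5)*(s - 2)*(s^2 + s - 2) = (s - 5)*(s - 2)*(s + 2)*(s - 1)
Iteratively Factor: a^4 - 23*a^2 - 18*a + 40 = (a + 4)*(a^3 - 4*a^2 - 7*a + 10) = (a - 1)*(a + 4)*(a^2 - 3*a - 10) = (a - 5)*(a - 1)*(a + 4)*(a + 2)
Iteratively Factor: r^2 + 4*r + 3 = (r + 1)*(r + 3)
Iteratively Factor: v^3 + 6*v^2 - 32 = (v + 4)*(v^2 + 2*v - 8) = (v + 4)^2*(v - 2)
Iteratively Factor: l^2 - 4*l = (l)*(l - 4)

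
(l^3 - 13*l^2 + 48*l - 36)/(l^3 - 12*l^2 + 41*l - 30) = (l - 6)/(l - 5)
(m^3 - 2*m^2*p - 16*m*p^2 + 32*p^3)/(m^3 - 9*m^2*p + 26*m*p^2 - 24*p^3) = (-m - 4*p)/(-m + 3*p)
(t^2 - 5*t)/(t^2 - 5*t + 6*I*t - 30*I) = t/(t + 6*I)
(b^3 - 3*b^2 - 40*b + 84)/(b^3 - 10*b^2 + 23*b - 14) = (b + 6)/(b - 1)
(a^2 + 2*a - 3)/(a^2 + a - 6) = (a - 1)/(a - 2)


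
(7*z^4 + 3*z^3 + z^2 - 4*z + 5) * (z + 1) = 7*z^5 + 10*z^4 + 4*z^3 - 3*z^2 + z + 5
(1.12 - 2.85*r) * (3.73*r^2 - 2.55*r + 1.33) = -10.6305*r^3 + 11.4451*r^2 - 6.6465*r + 1.4896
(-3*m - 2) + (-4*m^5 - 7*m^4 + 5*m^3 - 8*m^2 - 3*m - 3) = -4*m^5 - 7*m^4 + 5*m^3 - 8*m^2 - 6*m - 5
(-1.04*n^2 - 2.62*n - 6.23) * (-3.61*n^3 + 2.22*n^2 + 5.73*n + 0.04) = 3.7544*n^5 + 7.1494*n^4 + 10.7147*n^3 - 28.8848*n^2 - 35.8027*n - 0.2492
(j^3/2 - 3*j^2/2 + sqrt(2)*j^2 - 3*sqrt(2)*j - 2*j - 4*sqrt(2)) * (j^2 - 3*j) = j^5/2 - 3*j^4 + sqrt(2)*j^4 - 6*sqrt(2)*j^3 + 5*j^3/2 + 6*j^2 + 5*sqrt(2)*j^2 + 12*sqrt(2)*j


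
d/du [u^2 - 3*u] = 2*u - 3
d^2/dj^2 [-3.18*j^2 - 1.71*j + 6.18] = -6.36000000000000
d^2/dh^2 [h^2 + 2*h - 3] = 2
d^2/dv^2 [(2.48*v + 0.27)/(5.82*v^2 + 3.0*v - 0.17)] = ((2.48*v + 0.27)*(11.64*v + 3.0)*(23.28*v + 6.0) - (86.6016*v + 18.0228)*(5.82*v^2 + 3.0*v - 0.17))/(5.82*v^2 + 3.0*v - 0.17)^3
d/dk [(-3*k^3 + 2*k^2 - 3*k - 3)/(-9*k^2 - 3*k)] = (9*k^4 + 6*k^3 - 11*k^2 - 18*k - 3)/(3*k^2*(9*k^2 + 6*k + 1))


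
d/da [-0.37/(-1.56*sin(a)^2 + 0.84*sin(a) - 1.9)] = (0.3108 - 1.1544*sin(a))*cos(a)/(1.56*sin(a)^2 - 0.84*sin(a) + 1.9)^2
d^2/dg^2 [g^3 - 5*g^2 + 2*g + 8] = 6*g - 10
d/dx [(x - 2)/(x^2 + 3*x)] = (-x^2 + 4*x + 6)/(x^2*(x^2 + 6*x + 9))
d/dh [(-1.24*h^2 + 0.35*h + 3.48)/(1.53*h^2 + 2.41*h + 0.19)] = (-3.5239*h^2 - 11.12*h - 8.3203)/(2.3409*h^4 + 7.3746*h^3 + 6.3895*h^2 + 0.9158*h + 0.0361)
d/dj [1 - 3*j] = -3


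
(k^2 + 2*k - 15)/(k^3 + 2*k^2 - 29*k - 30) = (k^2 + 2*k - 15)/(k^3 + 2*k^2 - 29*k - 30)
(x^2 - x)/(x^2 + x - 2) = x/(x + 2)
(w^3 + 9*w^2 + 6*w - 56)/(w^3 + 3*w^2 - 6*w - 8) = (w + 7)/(w + 1)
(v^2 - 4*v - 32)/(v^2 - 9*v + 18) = (v^2 - 4*v - 32)/(v^2 - 9*v + 18)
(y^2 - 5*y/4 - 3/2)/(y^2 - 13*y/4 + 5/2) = (4*y + 3)/(4*y - 5)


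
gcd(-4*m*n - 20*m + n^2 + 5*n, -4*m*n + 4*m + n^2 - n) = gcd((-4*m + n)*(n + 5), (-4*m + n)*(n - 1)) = 4*m - n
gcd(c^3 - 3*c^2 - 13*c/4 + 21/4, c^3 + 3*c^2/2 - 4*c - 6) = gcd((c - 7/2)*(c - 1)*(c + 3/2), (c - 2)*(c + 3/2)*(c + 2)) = c + 3/2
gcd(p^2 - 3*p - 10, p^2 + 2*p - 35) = p - 5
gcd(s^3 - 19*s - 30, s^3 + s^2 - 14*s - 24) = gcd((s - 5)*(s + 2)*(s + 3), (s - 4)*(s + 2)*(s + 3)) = s^2 + 5*s + 6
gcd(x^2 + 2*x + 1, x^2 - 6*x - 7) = x + 1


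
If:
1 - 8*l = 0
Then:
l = 1/8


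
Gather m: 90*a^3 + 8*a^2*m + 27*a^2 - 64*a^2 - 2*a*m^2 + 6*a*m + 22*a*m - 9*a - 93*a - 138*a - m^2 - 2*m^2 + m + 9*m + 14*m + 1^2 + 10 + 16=90*a^3 - 37*a^2 - 240*a + m^2*(-2*a - 3) + m*(8*a^2 + 28*a + 24) + 27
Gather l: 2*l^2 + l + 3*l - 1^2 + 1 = 2*l^2 + 4*l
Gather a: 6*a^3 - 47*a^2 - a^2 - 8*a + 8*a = 6*a^3 - 48*a^2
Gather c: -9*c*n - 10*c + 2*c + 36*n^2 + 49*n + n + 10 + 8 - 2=c*(-9*n - 8) + 36*n^2 + 50*n + 16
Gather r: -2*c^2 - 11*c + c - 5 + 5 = -2*c^2 - 10*c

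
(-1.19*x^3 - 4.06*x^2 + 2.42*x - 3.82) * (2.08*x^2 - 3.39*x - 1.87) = -2.4752*x^5 - 4.4107*x^4 + 21.0223*x^3 - 8.5572*x^2 + 8.4244*x + 7.1434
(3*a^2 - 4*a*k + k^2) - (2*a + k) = 3*a^2 - 4*a*k - 2*a + k^2 - k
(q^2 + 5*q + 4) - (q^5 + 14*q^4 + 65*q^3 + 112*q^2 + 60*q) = -q^5 - 14*q^4 - 65*q^3 - 111*q^2 - 55*q + 4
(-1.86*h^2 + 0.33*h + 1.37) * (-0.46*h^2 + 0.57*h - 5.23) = 0.8556*h^4 - 1.212*h^3 + 9.2857*h^2 - 0.945*h - 7.1651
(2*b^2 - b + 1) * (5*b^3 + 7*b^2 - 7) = 10*b^5 + 9*b^4 - 2*b^3 - 7*b^2 + 7*b - 7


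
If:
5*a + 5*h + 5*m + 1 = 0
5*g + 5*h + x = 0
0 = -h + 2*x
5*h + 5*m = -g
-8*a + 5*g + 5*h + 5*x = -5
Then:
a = 35/188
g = 363/188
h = -165/94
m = 1287/940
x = -165/188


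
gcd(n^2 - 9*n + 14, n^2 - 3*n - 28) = n - 7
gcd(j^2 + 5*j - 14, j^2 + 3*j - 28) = j + 7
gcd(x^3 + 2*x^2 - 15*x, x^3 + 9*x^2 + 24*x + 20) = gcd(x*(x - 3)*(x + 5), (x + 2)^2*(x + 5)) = x + 5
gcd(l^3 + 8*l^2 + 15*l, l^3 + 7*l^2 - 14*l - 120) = l + 5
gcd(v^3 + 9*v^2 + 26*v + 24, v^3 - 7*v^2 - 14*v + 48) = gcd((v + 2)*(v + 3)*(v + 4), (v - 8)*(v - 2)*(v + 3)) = v + 3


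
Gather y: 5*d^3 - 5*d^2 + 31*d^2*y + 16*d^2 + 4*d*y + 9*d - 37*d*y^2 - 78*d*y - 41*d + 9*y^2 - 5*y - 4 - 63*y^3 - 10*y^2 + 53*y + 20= 5*d^3 + 11*d^2 - 32*d - 63*y^3 + y^2*(-37*d - 1) + y*(31*d^2 - 74*d + 48) + 16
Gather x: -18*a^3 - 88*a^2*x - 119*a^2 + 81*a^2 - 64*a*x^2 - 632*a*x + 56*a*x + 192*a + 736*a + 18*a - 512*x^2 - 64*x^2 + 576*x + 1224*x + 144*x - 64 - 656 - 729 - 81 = -18*a^3 - 38*a^2 + 946*a + x^2*(-64*a - 576) + x*(-88*a^2 - 576*a + 1944) - 1530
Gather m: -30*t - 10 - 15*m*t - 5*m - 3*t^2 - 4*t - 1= m*(-15*t - 5) - 3*t^2 - 34*t - 11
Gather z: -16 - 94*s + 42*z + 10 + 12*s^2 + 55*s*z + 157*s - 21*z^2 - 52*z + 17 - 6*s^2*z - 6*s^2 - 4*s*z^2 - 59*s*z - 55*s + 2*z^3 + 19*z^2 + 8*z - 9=6*s^2 + 8*s + 2*z^3 + z^2*(-4*s - 2) + z*(-6*s^2 - 4*s - 2) + 2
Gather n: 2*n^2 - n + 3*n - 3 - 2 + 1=2*n^2 + 2*n - 4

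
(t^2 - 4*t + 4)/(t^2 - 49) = (t^2 - 4*t + 4)/(t^2 - 49)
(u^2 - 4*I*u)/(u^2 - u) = (u - 4*I)/(u - 1)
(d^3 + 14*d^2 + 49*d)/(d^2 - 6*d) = (d^2 + 14*d + 49)/(d - 6)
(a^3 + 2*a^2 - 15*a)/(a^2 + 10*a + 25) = a*(a - 3)/(a + 5)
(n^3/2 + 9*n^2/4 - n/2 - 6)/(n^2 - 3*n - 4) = (-2*n^3 - 9*n^2 + 2*n + 24)/(4*(-n^2 + 3*n + 4))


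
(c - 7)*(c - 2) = c^2 - 9*c + 14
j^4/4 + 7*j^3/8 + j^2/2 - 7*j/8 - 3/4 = (j/4 + 1/2)*(j - 1)*(j + 1)*(j + 3/2)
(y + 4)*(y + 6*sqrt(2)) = y^2 + 4*y + 6*sqrt(2)*y + 24*sqrt(2)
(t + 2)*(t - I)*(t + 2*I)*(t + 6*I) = t^4 + 2*t^3 + 7*I*t^3 - 4*t^2 + 14*I*t^2 - 8*t + 12*I*t + 24*I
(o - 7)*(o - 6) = o^2 - 13*o + 42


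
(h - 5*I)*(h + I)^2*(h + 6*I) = h^4 + 3*I*h^3 + 27*h^2 + 59*I*h - 30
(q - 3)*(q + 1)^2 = q^3 - q^2 - 5*q - 3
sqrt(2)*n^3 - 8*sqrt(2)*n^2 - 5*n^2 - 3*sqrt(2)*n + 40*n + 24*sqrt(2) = (n - 8)*(n - 3*sqrt(2))*(sqrt(2)*n + 1)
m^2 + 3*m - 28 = (m - 4)*(m + 7)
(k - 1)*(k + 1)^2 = k^3 + k^2 - k - 1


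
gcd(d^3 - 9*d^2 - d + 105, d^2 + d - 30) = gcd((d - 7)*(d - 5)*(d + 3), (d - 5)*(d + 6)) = d - 5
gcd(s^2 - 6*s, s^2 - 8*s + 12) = s - 6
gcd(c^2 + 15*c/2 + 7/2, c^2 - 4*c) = 1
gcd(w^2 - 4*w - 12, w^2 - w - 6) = w + 2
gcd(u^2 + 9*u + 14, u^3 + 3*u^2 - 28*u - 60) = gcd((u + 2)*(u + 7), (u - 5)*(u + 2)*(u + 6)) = u + 2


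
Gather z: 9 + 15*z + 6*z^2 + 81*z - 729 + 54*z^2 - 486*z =60*z^2 - 390*z - 720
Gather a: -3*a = -3*a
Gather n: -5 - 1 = -6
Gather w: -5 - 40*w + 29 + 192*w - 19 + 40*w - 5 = 192*w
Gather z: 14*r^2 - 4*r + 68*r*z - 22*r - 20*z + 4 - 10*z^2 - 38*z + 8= 14*r^2 - 26*r - 10*z^2 + z*(68*r - 58) + 12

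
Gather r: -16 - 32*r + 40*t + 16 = -32*r + 40*t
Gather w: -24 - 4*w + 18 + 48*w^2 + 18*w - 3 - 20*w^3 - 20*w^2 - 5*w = -20*w^3 + 28*w^2 + 9*w - 9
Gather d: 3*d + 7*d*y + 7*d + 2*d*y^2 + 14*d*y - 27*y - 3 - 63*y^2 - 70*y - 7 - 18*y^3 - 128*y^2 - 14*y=d*(2*y^2 + 21*y + 10) - 18*y^3 - 191*y^2 - 111*y - 10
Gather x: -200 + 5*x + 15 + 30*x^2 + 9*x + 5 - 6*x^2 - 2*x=24*x^2 + 12*x - 180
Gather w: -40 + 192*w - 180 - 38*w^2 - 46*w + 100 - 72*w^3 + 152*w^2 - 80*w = -72*w^3 + 114*w^2 + 66*w - 120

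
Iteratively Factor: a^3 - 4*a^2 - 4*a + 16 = (a - 4)*(a^2 - 4) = (a - 4)*(a - 2)*(a + 2)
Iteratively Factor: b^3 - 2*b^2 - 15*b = (b + 3)*(b^2 - 5*b) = (b - 5)*(b + 3)*(b)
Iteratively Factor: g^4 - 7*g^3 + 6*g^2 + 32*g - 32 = (g - 4)*(g^3 - 3*g^2 - 6*g + 8) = (g - 4)*(g + 2)*(g^2 - 5*g + 4) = (g - 4)^2*(g + 2)*(g - 1)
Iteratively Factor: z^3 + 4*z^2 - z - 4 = (z + 1)*(z^2 + 3*z - 4) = (z - 1)*(z + 1)*(z + 4)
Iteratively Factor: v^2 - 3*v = (v)*(v - 3)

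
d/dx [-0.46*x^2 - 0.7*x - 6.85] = -0.92*x - 0.7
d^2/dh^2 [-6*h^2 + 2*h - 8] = -12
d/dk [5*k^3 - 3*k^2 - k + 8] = 15*k^2 - 6*k - 1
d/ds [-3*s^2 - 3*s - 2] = -6*s - 3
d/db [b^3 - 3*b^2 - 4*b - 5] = 3*b^2 - 6*b - 4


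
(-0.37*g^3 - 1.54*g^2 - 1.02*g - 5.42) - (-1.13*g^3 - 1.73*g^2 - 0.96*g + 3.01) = 0.76*g^3 + 0.19*g^2 - 0.0600000000000001*g - 8.43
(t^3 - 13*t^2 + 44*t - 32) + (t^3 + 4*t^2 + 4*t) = 2*t^3 - 9*t^2 + 48*t - 32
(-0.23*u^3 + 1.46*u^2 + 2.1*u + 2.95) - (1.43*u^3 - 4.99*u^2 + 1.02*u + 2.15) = -1.66*u^3 + 6.45*u^2 + 1.08*u + 0.8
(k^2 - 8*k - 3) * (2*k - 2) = 2*k^3 - 18*k^2 + 10*k + 6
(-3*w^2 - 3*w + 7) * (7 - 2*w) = 6*w^3 - 15*w^2 - 35*w + 49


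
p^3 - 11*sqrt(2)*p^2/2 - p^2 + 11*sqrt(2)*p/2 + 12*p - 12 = (p - 1)*(p - 4*sqrt(2))*(p - 3*sqrt(2)/2)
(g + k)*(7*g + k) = 7*g^2 + 8*g*k + k^2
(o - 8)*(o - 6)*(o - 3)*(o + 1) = o^4 - 16*o^3 + 73*o^2 - 54*o - 144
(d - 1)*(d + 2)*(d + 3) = d^3 + 4*d^2 + d - 6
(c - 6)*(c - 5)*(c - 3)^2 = c^4 - 17*c^3 + 105*c^2 - 279*c + 270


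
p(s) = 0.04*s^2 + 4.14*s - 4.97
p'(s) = 0.08*s + 4.14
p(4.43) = 14.16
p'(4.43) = 4.49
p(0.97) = -0.92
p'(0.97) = 4.22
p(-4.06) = -21.12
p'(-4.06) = 3.82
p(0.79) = -1.67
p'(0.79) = 4.20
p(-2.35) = -14.48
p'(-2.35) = 3.95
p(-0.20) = -5.80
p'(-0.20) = 4.12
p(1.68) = 2.10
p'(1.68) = 4.27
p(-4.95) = -24.48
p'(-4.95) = 3.74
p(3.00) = 7.81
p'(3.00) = 4.38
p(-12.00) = -48.89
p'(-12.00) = 3.18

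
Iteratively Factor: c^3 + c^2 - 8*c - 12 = (c - 3)*(c^2 + 4*c + 4) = (c - 3)*(c + 2)*(c + 2)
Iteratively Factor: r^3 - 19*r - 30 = (r + 2)*(r^2 - 2*r - 15) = (r + 2)*(r + 3)*(r - 5)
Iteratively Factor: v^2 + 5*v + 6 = (v + 3)*(v + 2)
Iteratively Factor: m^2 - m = (m)*(m - 1)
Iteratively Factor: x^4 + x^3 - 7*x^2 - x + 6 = (x - 1)*(x^3 + 2*x^2 - 5*x - 6) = (x - 2)*(x - 1)*(x^2 + 4*x + 3) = (x - 2)*(x - 1)*(x + 3)*(x + 1)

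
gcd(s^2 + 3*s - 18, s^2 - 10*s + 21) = s - 3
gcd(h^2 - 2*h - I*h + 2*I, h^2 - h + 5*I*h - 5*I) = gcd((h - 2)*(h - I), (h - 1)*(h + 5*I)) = 1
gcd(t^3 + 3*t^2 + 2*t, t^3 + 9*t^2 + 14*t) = t^2 + 2*t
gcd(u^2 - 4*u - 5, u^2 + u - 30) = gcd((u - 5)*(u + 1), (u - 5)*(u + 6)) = u - 5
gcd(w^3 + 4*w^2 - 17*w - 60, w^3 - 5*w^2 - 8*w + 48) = w^2 - w - 12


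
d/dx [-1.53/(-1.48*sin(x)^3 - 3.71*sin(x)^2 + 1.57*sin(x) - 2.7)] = (-6.7932*sin(x)^2 - 11.3526*sin(x) + 2.4021)*cos(x)/(1.48*sin(x)^3 + 3.71*sin(x)^2 - 1.57*sin(x) + 2.7)^2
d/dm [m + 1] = 1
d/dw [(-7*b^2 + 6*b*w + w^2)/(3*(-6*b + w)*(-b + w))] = -13*b/(108*b^2 - 36*b*w + 3*w^2)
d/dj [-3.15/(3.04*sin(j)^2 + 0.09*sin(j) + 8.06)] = (19.152*sin(j) + 0.2835)*cos(j)/(3.04*sin(j)^2 + 0.09*sin(j) + 8.06)^2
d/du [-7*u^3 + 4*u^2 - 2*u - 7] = -21*u^2 + 8*u - 2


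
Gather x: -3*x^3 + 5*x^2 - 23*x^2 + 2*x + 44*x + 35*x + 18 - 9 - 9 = -3*x^3 - 18*x^2 + 81*x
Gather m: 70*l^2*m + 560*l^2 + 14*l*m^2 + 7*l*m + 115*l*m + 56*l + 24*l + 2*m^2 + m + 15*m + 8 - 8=560*l^2 + 80*l + m^2*(14*l + 2) + m*(70*l^2 + 122*l + 16)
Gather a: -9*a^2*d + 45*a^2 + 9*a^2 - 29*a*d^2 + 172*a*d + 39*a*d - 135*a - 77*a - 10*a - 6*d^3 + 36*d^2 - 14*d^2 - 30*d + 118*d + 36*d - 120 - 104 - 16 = a^2*(54 - 9*d) + a*(-29*d^2 + 211*d - 222) - 6*d^3 + 22*d^2 + 124*d - 240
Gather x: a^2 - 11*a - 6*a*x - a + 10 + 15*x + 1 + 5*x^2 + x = a^2 - 12*a + 5*x^2 + x*(16 - 6*a) + 11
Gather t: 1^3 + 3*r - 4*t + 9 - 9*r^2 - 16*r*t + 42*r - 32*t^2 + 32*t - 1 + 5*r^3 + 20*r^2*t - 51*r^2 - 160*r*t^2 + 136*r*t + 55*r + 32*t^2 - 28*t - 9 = 5*r^3 - 60*r^2 - 160*r*t^2 + 100*r + t*(20*r^2 + 120*r)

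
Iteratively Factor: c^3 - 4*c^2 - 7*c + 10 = (c + 2)*(c^2 - 6*c + 5) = (c - 1)*(c + 2)*(c - 5)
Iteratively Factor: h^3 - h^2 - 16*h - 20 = (h - 5)*(h^2 + 4*h + 4) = (h - 5)*(h + 2)*(h + 2)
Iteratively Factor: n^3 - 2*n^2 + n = (n)*(n^2 - 2*n + 1) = n*(n - 1)*(n - 1)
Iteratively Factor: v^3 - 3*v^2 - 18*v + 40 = (v - 5)*(v^2 + 2*v - 8) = (v - 5)*(v - 2)*(v + 4)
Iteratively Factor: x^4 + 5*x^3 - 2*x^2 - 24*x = (x - 2)*(x^3 + 7*x^2 + 12*x) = (x - 2)*(x + 4)*(x^2 + 3*x) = (x - 2)*(x + 3)*(x + 4)*(x)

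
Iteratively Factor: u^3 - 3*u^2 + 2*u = (u - 1)*(u^2 - 2*u) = (u - 2)*(u - 1)*(u)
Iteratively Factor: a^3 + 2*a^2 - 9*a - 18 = (a + 2)*(a^2 - 9) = (a - 3)*(a + 2)*(a + 3)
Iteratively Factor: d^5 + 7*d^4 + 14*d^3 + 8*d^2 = (d)*(d^4 + 7*d^3 + 14*d^2 + 8*d) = d*(d + 1)*(d^3 + 6*d^2 + 8*d) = d*(d + 1)*(d + 2)*(d^2 + 4*d) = d*(d + 1)*(d + 2)*(d + 4)*(d)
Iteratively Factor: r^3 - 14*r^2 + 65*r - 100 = (r - 5)*(r^2 - 9*r + 20) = (r - 5)*(r - 4)*(r - 5)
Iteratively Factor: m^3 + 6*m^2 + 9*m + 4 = (m + 4)*(m^2 + 2*m + 1) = (m + 1)*(m + 4)*(m + 1)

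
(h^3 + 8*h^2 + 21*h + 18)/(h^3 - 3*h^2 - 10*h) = (h^2 + 6*h + 9)/(h*(h - 5))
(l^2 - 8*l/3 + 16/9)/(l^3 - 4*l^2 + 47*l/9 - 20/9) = (3*l - 4)/(3*l^2 - 8*l + 5)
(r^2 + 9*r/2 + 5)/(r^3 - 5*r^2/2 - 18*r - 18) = (2*r + 5)/(2*r^2 - 9*r - 18)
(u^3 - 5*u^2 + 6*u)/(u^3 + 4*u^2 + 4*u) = (u^2 - 5*u + 6)/(u^2 + 4*u + 4)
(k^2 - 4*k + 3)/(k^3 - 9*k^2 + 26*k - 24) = (k - 1)/(k^2 - 6*k + 8)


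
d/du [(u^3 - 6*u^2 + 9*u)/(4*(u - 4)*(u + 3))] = (u^4 - 2*u^3 - 39*u^2 + 144*u - 108)/(4*(u^4 - 2*u^3 - 23*u^2 + 24*u + 144))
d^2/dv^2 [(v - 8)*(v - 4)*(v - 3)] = 6*v - 30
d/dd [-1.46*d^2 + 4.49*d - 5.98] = 4.49 - 2.92*d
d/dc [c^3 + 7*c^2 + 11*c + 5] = 3*c^2 + 14*c + 11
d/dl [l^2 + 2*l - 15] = 2*l + 2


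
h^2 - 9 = (h - 3)*(h + 3)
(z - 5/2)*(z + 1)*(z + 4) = z^3 + 5*z^2/2 - 17*z/2 - 10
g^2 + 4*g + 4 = (g + 2)^2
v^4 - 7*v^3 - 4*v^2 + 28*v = v*(v - 7)*(v - 2)*(v + 2)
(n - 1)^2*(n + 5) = n^3 + 3*n^2 - 9*n + 5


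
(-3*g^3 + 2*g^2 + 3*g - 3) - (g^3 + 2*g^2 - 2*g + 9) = -4*g^3 + 5*g - 12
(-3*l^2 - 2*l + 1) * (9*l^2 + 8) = -27*l^4 - 18*l^3 - 15*l^2 - 16*l + 8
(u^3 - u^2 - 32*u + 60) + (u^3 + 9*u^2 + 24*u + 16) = 2*u^3 + 8*u^2 - 8*u + 76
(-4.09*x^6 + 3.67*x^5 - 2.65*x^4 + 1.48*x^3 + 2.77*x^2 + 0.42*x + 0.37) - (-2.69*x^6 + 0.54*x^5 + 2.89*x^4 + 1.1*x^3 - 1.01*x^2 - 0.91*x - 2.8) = -1.4*x^6 + 3.13*x^5 - 5.54*x^4 + 0.38*x^3 + 3.78*x^2 + 1.33*x + 3.17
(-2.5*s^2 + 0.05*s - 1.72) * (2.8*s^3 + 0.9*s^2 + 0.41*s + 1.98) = -7.0*s^5 - 2.11*s^4 - 5.796*s^3 - 6.4775*s^2 - 0.6062*s - 3.4056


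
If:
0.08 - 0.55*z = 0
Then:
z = 0.15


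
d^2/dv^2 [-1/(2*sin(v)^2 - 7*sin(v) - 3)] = (-16*sin(v)^4 + 42*sin(v)^3 - 49*sin(v)^2 - 63*sin(v) + 110)/(7*sin(v) + cos(2*v) + 2)^3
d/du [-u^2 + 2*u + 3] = 2 - 2*u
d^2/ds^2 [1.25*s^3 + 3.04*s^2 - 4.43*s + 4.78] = 7.5*s + 6.08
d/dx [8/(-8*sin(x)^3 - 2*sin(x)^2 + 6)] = 8*(6*sin(x) + 1)*sin(x)*cos(x)/(4*sin(x)^3 + sin(x)^2 - 3)^2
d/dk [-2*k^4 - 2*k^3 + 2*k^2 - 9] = 2*k*(-4*k^2 - 3*k + 2)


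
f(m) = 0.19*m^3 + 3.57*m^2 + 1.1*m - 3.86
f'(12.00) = 168.86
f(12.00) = 851.74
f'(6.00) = 64.46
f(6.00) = 172.30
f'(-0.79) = -4.18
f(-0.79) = -2.59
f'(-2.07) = -11.24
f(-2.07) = 7.47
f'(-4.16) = -18.74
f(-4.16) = 39.67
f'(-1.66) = -9.18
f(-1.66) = 3.28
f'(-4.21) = -18.86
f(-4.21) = 40.61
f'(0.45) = 4.43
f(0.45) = -2.62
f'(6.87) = 77.05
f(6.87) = 233.80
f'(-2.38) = -12.66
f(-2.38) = 11.18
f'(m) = 0.57*m^2 + 7.14*m + 1.1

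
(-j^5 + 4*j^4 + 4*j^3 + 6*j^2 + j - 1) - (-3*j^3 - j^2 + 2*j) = -j^5 + 4*j^4 + 7*j^3 + 7*j^2 - j - 1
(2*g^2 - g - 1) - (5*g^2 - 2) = -3*g^2 - g + 1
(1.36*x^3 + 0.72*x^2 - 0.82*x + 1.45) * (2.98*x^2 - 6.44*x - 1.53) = 4.0528*x^5 - 6.6128*x^4 - 9.1612*x^3 + 8.5002*x^2 - 8.0834*x - 2.2185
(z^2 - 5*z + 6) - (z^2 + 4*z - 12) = 18 - 9*z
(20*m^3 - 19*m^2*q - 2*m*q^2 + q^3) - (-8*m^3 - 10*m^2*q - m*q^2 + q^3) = 28*m^3 - 9*m^2*q - m*q^2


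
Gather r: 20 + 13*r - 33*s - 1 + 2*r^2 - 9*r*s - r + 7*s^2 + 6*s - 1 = 2*r^2 + r*(12 - 9*s) + 7*s^2 - 27*s + 18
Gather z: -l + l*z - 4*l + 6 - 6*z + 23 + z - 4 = -5*l + z*(l - 5) + 25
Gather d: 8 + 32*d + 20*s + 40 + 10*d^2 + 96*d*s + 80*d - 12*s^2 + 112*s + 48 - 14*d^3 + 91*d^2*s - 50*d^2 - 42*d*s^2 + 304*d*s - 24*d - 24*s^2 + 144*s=-14*d^3 + d^2*(91*s - 40) + d*(-42*s^2 + 400*s + 88) - 36*s^2 + 276*s + 96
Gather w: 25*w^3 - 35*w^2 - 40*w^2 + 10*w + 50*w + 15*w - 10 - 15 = 25*w^3 - 75*w^2 + 75*w - 25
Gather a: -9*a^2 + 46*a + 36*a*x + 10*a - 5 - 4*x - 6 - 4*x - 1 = -9*a^2 + a*(36*x + 56) - 8*x - 12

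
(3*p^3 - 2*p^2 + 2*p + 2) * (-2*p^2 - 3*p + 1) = -6*p^5 - 5*p^4 + 5*p^3 - 12*p^2 - 4*p + 2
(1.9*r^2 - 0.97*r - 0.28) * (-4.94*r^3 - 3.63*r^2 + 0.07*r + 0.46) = -9.386*r^5 - 2.1052*r^4 + 5.0373*r^3 + 1.8225*r^2 - 0.4658*r - 0.1288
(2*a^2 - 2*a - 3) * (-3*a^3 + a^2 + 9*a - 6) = -6*a^5 + 8*a^4 + 25*a^3 - 33*a^2 - 15*a + 18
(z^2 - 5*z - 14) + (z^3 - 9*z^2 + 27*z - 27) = z^3 - 8*z^2 + 22*z - 41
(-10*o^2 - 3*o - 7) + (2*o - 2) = -10*o^2 - o - 9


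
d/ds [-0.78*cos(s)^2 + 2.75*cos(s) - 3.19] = (1.56*cos(s) - 2.75)*sin(s)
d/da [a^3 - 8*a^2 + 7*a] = 3*a^2 - 16*a + 7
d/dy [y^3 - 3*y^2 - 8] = 3*y*(y - 2)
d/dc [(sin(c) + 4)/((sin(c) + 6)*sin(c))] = (-8*sin(c) + cos(c)^2 - 25)*cos(c)/((sin(c) + 6)^2*sin(c)^2)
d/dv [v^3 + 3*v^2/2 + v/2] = 3*v^2 + 3*v + 1/2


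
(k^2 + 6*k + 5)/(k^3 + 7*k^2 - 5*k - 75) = (k + 1)/(k^2 + 2*k - 15)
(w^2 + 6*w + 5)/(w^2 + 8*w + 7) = (w + 5)/(w + 7)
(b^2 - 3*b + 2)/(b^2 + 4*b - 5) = (b - 2)/(b + 5)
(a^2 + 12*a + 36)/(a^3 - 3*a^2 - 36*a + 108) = (a + 6)/(a^2 - 9*a + 18)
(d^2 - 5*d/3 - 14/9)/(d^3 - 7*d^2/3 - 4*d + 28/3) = (d + 2/3)/(d^2 - 4)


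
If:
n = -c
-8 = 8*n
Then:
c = 1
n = -1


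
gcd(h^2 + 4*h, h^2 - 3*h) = h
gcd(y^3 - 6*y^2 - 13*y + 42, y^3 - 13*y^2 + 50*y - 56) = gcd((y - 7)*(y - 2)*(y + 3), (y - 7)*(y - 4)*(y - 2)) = y^2 - 9*y + 14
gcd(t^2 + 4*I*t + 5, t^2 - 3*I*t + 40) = t + 5*I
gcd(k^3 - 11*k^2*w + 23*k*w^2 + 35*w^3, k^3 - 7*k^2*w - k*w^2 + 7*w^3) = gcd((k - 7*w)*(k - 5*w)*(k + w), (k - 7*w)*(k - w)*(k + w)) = -k^2 + 6*k*w + 7*w^2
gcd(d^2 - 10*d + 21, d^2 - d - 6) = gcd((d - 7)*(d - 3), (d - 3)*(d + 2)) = d - 3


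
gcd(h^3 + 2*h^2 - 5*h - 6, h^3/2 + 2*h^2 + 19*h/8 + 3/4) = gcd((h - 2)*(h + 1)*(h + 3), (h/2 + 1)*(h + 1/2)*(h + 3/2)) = 1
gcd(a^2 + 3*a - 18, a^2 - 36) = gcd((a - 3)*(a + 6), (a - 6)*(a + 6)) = a + 6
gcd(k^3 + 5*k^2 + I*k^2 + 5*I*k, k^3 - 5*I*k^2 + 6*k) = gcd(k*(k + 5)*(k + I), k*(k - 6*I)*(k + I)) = k^2 + I*k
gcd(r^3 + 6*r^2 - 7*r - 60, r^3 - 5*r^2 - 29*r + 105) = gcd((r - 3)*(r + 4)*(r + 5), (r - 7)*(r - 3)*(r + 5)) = r^2 + 2*r - 15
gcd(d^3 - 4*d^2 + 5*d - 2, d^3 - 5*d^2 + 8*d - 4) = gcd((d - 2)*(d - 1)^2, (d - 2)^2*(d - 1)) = d^2 - 3*d + 2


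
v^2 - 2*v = v*(v - 2)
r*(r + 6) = r^2 + 6*r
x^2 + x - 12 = (x - 3)*(x + 4)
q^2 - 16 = (q - 4)*(q + 4)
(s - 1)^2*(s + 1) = s^3 - s^2 - s + 1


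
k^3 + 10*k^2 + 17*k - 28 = (k - 1)*(k + 4)*(k + 7)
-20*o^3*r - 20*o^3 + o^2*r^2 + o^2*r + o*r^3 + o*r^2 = (-4*o + r)*(5*o + r)*(o*r + o)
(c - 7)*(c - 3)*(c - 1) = c^3 - 11*c^2 + 31*c - 21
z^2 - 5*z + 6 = (z - 3)*(z - 2)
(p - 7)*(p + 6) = p^2 - p - 42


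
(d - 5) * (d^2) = d^3 - 5*d^2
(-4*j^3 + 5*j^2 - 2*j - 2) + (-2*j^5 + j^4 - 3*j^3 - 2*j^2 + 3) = -2*j^5 + j^4 - 7*j^3 + 3*j^2 - 2*j + 1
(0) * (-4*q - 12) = 0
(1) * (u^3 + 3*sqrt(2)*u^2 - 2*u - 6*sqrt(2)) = u^3 + 3*sqrt(2)*u^2 - 2*u - 6*sqrt(2)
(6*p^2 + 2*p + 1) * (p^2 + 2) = 6*p^4 + 2*p^3 + 13*p^2 + 4*p + 2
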